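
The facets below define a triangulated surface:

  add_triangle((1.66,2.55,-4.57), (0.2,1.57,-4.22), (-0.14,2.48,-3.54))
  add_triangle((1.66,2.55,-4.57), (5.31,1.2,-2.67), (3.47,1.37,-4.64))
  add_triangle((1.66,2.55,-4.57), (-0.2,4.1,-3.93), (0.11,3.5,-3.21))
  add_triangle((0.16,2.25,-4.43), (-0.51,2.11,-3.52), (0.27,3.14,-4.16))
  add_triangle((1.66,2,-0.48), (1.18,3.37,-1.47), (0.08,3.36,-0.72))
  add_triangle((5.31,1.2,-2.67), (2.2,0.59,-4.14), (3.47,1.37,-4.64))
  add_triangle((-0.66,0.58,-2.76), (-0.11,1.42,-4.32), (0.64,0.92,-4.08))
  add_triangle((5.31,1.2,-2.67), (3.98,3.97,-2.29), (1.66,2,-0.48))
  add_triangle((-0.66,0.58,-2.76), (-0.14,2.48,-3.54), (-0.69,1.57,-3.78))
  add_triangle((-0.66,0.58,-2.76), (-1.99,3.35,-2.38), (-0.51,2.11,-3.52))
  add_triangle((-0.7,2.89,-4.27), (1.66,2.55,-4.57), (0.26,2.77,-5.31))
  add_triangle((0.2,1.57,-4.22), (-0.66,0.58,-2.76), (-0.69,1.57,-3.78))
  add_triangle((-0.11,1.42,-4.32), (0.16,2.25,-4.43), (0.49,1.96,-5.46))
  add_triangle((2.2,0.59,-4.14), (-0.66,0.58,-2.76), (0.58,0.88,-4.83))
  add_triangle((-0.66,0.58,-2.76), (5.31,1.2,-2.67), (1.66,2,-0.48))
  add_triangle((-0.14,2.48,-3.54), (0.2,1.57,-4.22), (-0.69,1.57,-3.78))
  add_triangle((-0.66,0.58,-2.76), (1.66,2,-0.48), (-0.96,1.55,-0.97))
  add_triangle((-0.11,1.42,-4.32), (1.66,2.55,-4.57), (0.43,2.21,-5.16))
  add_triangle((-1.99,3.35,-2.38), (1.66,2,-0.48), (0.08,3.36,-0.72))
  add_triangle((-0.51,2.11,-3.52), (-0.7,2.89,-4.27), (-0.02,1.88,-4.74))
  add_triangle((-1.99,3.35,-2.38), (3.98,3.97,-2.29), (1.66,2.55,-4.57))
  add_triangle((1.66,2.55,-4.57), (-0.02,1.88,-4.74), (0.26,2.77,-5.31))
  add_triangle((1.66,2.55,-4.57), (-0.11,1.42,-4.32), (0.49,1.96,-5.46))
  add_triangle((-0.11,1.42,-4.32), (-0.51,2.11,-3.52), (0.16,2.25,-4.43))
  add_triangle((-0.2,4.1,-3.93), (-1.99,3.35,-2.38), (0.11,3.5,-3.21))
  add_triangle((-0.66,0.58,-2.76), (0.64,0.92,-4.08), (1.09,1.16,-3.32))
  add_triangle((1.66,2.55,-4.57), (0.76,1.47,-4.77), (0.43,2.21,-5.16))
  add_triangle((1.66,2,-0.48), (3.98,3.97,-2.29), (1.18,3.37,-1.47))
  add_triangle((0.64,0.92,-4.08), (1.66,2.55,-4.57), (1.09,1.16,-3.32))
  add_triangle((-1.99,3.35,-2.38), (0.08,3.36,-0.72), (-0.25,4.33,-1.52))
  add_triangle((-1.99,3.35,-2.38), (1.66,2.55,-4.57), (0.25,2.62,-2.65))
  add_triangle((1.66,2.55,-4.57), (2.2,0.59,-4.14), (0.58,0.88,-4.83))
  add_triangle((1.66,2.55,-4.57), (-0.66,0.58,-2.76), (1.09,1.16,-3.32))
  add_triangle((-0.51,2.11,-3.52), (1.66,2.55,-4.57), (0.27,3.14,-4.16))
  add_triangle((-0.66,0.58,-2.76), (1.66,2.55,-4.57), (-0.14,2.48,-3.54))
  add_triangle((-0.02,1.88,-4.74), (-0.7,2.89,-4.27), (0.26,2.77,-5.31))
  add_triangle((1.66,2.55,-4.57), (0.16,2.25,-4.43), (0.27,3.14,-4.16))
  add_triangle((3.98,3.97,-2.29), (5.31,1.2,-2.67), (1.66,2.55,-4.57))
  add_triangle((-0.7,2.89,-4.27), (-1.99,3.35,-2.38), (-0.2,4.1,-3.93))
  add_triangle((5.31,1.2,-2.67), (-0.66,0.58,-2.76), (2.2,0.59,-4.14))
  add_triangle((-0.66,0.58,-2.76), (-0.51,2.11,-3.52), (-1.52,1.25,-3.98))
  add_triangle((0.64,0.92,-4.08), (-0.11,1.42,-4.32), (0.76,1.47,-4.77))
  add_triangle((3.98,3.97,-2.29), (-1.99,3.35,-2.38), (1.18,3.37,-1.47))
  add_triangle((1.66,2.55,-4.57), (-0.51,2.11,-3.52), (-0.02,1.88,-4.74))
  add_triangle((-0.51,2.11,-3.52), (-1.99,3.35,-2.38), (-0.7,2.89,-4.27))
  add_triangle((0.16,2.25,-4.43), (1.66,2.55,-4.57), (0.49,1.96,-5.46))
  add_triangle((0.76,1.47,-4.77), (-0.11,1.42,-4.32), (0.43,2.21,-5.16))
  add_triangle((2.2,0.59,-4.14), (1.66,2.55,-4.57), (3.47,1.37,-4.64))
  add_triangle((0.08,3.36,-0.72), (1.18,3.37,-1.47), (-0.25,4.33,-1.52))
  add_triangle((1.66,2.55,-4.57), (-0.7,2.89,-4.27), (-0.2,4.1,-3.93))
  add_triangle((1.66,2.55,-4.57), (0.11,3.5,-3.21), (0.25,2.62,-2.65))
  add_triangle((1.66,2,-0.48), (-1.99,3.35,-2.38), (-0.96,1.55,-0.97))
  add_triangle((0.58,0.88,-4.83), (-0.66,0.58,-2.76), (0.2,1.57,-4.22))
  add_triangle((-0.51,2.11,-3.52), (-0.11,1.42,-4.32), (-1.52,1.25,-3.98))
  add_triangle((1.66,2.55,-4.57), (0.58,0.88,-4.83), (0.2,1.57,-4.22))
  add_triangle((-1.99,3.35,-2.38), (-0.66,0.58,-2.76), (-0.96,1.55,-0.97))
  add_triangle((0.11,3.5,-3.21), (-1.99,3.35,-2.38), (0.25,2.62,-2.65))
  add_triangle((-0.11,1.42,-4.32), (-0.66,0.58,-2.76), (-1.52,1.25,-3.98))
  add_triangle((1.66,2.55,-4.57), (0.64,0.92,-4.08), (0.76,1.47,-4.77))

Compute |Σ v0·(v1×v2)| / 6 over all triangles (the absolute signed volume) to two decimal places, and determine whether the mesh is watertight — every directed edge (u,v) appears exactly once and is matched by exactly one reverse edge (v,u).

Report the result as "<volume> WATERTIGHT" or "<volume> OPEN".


39.42 OPEN

Per-triangle v0·(v1×v2)/6:
  t1: +1.3646
  t2: +3.6360
  t3: +0.5844
  t4: +0.5117
  t5: +0.6436
  t6: +1.3350
  t7: +0.3541
  t8: +1.3791
  t9: -0.0813
  t10: +1.3305
  t11: +0.9757
  t12: +0.3642
  t13: +0.3271
  t14: +0.0254
  t15: -4.6750
  t16: +0.6755
  t17: -1.7350
  t18: -0.2337
  t19: -1.5604
  t20: +0.0834
  t21: +10.7018
  t22: +0.7163
  t23: -0.2632
  t24: +0.4274
  t25: +0.3403
  t26: -0.2893
  t27: +0.8151
  t28: +0.8717
  t29: +0.3243
  t30: +0.3577
  t31: -1.3840
  t32: +2.5011
  t33: -0.7921
  t34: -0.9775
  t35: -1.6818
  t36: +0.6246
  t37: +1.1135
  t38: +9.5947
  t39: +2.1895
  t40: -1.7037
  t41: -0.4213
  t42: +0.2148
  t43: +2.3282
  t44: -1.2355
  t45: +0.2271
  t46: +0.9470
  t47: +0.3657
  t48: +1.6916
  t49: +0.5126
  t50: +2.6408
  t51: -0.0095
  t52: +0.2292
  t53: +0.6203
  t54: +0.9910
  t55: +1.1407
  t56: +0.0746
  t57: -0.2343
  t58: +0.3095
  t59: +0.2408
Σ = +39.4246 → |volume| = 39.42

Directed edges: 177 total; 3 unmatched, e.g. (-0.25,4.33,-1.52)→(-1.99,3.35,-2.38) → open.


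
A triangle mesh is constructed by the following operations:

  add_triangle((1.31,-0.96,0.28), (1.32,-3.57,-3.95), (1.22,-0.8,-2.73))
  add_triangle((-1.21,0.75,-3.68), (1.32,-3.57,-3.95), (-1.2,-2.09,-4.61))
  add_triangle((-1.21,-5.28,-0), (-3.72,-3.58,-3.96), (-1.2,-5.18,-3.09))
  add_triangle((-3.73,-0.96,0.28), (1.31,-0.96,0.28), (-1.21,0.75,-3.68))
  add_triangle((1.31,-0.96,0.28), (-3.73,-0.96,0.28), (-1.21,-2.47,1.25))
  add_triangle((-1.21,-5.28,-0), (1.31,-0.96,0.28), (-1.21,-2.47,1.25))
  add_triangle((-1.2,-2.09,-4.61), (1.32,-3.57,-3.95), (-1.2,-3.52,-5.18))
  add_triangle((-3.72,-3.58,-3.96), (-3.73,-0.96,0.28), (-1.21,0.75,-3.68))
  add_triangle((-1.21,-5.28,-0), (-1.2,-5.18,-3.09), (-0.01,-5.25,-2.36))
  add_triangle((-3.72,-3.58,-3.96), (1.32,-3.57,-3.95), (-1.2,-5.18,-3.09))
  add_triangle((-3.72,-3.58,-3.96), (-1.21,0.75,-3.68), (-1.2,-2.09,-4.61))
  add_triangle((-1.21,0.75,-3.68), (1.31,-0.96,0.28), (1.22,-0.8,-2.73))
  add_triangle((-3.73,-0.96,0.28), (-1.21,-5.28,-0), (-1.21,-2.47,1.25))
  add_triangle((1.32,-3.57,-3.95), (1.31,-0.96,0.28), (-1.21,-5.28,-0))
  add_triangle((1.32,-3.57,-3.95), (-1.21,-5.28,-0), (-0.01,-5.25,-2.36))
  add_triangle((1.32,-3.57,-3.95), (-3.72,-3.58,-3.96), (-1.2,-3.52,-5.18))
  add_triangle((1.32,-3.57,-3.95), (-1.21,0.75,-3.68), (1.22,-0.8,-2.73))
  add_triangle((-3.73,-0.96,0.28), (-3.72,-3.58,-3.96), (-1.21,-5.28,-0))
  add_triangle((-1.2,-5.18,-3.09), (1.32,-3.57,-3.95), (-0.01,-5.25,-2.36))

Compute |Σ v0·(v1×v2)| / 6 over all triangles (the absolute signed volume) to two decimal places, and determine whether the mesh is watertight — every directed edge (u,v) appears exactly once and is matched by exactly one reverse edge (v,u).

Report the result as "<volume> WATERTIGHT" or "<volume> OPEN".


72.98 OPEN

Per-triangle v0·(v1×v2)/6:
  t1: +1.7864
  t2: +4.0186
  t3: +7.8395
  t4: -2.7912
  t5: -0.4271
  t6: +1.8417
  t7: +1.9109
  t8: +8.9451
  t9: +3.2712
  t10: +7.9248
  t11: +5.3425
  t12: -0.1595
  t13: +3.7023
  t14: +5.8451
  t15: +0.2932
  t16: +3.8588
  t17: +3.5038
  t18: +12.9461
  t19: +3.3262
Σ = +72.9785 → |volume| = 72.98

Directed edges: 57 total; 3 unmatched, e.g. (-1.2,-3.52,-5.18)→(-1.2,-2.09,-4.61) → open.


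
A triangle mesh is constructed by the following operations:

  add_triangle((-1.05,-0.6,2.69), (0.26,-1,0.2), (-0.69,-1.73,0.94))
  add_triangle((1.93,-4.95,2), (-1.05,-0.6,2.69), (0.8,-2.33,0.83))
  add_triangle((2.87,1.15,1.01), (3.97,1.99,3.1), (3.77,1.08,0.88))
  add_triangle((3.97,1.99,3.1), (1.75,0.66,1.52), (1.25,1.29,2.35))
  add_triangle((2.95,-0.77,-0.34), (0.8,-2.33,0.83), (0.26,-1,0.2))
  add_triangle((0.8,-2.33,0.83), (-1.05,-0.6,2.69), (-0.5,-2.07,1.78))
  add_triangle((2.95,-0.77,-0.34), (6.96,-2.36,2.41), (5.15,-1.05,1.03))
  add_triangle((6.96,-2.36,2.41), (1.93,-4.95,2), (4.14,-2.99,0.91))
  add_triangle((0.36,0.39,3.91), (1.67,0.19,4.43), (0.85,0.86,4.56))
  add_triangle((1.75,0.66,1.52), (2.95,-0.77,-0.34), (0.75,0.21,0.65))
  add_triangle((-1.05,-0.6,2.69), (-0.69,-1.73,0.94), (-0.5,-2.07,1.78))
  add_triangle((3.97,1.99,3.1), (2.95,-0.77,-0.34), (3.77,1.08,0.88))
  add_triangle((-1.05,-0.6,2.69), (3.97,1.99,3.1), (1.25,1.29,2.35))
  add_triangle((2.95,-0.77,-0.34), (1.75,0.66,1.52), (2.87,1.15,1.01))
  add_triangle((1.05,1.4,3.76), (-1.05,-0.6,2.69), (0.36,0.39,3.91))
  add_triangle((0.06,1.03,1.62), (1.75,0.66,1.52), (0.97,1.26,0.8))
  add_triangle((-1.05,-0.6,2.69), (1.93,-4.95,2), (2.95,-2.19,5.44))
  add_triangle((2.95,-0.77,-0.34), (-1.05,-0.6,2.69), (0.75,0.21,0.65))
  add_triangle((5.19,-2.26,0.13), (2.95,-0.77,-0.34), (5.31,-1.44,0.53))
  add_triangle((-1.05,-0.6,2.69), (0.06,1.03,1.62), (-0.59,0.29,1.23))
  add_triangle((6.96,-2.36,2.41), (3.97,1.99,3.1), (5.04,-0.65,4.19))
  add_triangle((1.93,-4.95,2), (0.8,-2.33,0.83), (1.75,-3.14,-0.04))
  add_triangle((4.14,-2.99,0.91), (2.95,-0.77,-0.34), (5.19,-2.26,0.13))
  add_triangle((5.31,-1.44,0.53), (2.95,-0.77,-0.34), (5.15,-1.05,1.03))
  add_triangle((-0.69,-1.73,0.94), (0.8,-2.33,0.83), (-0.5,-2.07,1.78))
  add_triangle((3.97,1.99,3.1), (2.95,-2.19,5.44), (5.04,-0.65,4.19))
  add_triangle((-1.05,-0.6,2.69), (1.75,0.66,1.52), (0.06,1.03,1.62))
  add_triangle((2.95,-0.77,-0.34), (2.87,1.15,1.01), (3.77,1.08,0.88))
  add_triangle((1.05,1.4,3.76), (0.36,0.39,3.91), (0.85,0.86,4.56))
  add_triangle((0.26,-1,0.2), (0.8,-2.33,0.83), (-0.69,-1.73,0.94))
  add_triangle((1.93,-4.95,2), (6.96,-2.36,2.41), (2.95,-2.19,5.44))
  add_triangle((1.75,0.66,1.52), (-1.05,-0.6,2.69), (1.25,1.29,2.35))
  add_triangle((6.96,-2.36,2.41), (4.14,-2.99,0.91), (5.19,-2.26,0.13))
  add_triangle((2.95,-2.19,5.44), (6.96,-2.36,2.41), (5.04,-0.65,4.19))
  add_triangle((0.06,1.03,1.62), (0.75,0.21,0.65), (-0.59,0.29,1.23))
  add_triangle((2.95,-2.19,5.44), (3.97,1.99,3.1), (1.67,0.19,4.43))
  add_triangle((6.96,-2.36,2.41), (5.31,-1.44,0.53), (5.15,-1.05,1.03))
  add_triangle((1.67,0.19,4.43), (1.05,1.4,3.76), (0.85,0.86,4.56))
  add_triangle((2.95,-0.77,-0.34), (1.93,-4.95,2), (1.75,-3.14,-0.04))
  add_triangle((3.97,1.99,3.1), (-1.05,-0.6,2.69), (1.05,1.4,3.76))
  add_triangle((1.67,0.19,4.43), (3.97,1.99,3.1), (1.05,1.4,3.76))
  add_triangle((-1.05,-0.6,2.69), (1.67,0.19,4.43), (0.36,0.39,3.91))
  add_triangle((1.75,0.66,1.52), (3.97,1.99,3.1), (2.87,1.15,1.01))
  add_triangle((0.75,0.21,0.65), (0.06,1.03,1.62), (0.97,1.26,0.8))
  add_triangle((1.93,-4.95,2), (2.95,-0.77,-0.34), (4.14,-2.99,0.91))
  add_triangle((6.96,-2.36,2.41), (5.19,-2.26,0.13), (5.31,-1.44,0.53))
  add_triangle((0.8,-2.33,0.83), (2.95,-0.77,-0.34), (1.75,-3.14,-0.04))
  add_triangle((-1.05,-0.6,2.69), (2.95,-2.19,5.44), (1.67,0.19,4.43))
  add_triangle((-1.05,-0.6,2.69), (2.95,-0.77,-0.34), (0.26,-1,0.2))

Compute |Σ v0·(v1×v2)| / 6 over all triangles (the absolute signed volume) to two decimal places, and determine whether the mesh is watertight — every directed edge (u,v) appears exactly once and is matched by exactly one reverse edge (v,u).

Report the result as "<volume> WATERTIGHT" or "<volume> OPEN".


Per-triangle v0·(v1×v2)/6:
  t1: -0.3688
  t2: +0.3370
  t3: +0.2655
  t4: -0.2648
  t5: +0.1828
  t6: +0.6557
  t7: -0.8984
  t8: +5.0590
  t9: +0.4038
  t10: -0.0609
  t11: +0.3751
  t12: +1.6544
  t13: +1.6077
  t14: -0.8714
  t15: +0.4685
  t16: +0.4214
  t17: +9.0576
  t18: -0.8290
  t19: +0.4890
  t20: +0.2437
  t21: +7.3419
  t22: +0.1654
  t23: +0.0661
  t24: +0.2083
  t25: +0.3677
  t26: +5.9741
  t27: +1.1516
  t28: -0.1332
  t29: +0.1015
  t30: +0.0884
  t31: +20.1790
  t32: -0.9352
  t33: +2.7637
  t34: +8.8017
  t35: -0.1313
  t36: +6.2453
  t37: +0.7420
  t38: +0.6145
  t39: +2.5785
  t40: -2.1723
  t41: +3.0659
  t42: +0.9272
  t43: -0.2062
  t44: -0.1989
  t45: +0.9460
  t46: +1.4565
  t47: -1.0480
  t48: +4.1680
  t49: -1.0785
Σ = +79.9777 → |volume| = 79.98

Directed edges: 147 total; 9 unmatched, e.g. (2.95,-0.77,-0.34)→(6.96,-2.36,2.41) → open.

79.98 OPEN


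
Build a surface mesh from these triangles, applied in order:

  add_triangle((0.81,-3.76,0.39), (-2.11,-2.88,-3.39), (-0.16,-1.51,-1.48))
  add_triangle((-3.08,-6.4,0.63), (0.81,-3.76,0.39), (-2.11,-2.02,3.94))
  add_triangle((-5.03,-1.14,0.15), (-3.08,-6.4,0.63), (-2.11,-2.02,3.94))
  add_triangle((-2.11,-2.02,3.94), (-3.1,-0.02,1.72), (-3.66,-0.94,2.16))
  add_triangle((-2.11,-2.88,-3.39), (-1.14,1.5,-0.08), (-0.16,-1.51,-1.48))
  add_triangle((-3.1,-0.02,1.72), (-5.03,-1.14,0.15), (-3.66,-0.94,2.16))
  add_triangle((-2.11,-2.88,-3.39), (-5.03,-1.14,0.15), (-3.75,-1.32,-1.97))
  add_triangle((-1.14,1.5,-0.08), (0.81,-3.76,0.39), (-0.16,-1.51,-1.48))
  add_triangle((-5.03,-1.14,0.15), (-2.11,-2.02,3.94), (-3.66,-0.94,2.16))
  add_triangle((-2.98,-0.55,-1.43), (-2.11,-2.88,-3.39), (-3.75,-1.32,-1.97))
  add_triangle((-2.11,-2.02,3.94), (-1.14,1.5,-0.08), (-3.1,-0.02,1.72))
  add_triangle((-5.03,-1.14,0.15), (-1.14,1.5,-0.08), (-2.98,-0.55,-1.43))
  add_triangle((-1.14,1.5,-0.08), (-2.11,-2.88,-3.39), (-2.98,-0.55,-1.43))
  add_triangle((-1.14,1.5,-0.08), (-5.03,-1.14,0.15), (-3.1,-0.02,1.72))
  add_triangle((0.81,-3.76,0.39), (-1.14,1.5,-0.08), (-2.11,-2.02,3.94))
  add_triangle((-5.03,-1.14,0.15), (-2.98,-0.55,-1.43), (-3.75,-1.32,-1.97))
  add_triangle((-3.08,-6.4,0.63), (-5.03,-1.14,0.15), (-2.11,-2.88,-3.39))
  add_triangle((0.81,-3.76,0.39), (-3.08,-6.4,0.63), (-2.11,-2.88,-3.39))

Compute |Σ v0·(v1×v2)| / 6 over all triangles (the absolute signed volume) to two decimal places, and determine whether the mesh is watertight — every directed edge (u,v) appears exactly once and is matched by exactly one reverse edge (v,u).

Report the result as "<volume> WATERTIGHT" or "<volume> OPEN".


72.22 WATERTIGHT

Per-triangle v0·(v1×v2)/6:
  t1: +1.6786
  t2: +10.4774
  t3: +17.8374
  t4: +1.1771
  t5: +0.5187
  t6: +1.3243
  t7: +2.8310
  t8: -0.8608
  t9: +2.2917
  t10: +0.5305
  t11: +1.4181
  t12: +2.2270
  t13: +1.4419
  t14: +2.4644
  t15: -1.7891
  t16: +0.8174
  t17: +17.5890
  t18: +10.2489
Σ = +72.2236 → |volume| = 72.22

Directed edges: 54 total, each appears once with its reverse present → watertight.


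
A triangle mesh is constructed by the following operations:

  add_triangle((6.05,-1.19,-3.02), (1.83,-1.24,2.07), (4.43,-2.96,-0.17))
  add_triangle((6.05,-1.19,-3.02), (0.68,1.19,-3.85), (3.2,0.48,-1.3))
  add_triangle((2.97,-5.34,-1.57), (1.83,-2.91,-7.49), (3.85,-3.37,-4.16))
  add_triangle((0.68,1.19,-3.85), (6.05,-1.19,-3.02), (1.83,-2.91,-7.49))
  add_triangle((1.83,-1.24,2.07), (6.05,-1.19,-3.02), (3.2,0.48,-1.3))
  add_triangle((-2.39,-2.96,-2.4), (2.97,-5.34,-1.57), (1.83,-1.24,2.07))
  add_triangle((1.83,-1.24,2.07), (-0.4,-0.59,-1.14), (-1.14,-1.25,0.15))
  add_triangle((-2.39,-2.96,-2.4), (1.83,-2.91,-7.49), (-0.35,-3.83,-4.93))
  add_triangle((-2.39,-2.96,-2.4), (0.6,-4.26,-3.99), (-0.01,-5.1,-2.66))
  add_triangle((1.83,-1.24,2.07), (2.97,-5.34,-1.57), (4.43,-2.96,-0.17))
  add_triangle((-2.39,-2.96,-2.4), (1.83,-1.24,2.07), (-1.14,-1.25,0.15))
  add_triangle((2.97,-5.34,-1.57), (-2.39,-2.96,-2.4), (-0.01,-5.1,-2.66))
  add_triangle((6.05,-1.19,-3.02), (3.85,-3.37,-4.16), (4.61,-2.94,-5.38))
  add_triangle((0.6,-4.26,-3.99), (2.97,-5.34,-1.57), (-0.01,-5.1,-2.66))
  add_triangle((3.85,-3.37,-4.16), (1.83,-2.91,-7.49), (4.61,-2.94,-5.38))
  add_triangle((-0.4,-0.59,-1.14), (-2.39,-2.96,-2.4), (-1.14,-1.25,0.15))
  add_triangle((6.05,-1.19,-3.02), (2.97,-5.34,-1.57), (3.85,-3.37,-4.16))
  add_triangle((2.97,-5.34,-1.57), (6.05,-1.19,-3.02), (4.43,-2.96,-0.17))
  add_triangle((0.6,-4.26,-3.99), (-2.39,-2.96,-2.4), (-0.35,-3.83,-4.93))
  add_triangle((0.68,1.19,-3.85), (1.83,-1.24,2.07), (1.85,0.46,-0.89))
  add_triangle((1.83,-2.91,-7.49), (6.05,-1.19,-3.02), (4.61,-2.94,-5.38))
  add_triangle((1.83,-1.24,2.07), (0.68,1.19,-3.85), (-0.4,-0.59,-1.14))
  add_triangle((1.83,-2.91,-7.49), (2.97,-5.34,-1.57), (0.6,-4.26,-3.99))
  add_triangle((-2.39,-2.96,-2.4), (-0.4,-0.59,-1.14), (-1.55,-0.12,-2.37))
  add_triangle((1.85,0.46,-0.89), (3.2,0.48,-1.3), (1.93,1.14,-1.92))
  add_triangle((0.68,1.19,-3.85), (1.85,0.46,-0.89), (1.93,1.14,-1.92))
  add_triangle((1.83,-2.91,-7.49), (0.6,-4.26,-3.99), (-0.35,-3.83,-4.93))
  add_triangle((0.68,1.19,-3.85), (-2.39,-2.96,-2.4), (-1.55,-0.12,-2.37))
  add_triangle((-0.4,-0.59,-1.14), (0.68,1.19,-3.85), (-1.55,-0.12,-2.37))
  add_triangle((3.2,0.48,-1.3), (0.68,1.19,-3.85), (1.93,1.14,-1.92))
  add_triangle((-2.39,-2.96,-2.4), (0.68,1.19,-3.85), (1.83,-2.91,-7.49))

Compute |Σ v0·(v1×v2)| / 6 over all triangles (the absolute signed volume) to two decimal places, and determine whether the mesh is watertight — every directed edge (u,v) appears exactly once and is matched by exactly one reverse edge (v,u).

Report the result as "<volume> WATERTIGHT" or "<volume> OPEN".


Per-triangle v0·(v1×v2)/6:
  t1: +4.4719
  t2: +4.3241
  t3: +11.0691
  t4: +17.8049
  t5: +3.6014
  t6: +7.1932
  t7: -0.8021
  t8: +3.1791
  t9: +4.0259
  t10: +5.3209
  t11: +1.8234
  t12: +0.2936
  t13: +3.5224
  t14: +5.1077
  t15: +4.2090
  t16: -0.0012
  t17: +10.5027
  t18: +9.9733
  t19: +2.9111
  t20: -0.9124
  t21: +5.5665
  t22: -1.5592
  t23: +10.9626
  t24: -0.5599
  t25: +0.0478
  t26: -0.4049
  t27: +4.3626
  t28: +3.1367
  t29: -0.8614
  t30: +0.9619
  t31: +10.6388
Σ = +129.9096 → |volume| = 129.91

Directed edges: 93 total; 3 unmatched, e.g. (3.2,0.48,-1.3)→(1.83,-1.24,2.07) → open.

129.91 OPEN


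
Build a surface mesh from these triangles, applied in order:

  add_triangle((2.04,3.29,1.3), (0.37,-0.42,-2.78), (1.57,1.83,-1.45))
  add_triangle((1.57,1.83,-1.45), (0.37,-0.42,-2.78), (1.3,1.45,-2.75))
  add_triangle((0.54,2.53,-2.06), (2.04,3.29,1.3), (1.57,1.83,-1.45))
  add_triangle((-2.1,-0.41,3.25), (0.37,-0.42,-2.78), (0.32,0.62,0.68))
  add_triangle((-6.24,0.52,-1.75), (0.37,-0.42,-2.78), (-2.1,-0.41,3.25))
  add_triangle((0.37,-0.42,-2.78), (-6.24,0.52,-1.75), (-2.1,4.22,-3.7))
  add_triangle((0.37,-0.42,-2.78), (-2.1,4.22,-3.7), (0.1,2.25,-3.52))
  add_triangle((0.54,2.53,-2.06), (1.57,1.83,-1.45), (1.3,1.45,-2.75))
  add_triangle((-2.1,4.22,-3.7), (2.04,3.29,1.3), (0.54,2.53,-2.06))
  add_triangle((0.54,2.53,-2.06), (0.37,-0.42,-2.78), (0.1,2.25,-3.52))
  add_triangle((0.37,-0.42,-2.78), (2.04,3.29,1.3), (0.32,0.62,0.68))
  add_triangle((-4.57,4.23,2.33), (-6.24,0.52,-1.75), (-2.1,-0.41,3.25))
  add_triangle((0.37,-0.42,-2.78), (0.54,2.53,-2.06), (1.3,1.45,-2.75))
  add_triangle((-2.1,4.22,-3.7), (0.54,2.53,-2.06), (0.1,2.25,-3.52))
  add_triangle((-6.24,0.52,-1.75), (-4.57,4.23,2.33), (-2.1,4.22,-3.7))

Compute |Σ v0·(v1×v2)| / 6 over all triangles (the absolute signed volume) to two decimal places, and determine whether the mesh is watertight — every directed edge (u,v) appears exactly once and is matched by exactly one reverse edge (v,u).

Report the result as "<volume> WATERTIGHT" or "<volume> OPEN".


Per-triangle v0·(v1×v2)/6:
  t1: +0.1273
  t2: +0.3035
  t3: +1.9561
  t4: -0.2283
  t5: +3.3082
  t6: +13.3906
  t7: +2.5255
  t8: +0.7972
  t9: +4.8855
  t10: +0.8277
  t11: +0.0580
  t12: +17.5651
  t13: +0.9998
  t14: +2.0935
  t15: +27.6475
Σ = +76.2572 → |volume| = 76.26

Directed edges: 45 total; 5 unmatched, e.g. (0.32,0.62,0.68)→(-2.1,-0.41,3.25) → open.

76.26 OPEN


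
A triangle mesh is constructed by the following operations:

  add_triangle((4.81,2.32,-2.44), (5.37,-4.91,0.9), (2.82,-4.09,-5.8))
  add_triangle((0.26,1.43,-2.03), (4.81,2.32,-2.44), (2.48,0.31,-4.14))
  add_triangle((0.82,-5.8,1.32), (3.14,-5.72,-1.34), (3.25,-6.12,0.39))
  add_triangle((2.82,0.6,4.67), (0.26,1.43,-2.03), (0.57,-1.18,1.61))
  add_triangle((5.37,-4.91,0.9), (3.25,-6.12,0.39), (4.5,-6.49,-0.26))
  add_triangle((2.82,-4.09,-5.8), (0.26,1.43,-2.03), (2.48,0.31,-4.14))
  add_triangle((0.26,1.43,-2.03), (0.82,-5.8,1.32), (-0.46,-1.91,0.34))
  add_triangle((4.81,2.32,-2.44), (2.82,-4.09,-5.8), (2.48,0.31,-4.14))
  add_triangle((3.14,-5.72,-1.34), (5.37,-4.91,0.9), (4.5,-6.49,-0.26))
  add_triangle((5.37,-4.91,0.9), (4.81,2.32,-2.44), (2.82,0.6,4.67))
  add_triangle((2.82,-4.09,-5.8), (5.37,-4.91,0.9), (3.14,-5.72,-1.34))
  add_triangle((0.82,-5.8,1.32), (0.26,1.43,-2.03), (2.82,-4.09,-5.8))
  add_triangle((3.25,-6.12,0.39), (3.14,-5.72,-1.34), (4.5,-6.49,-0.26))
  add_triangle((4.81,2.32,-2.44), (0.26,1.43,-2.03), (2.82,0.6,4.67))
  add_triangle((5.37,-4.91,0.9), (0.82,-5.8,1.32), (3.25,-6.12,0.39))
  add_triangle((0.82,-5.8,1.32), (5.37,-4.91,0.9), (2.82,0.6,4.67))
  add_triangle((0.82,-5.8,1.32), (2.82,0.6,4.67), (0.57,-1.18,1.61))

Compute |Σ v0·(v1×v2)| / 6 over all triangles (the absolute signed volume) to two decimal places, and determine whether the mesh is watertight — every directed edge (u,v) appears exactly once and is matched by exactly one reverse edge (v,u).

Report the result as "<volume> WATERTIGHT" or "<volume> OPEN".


Per-triangle v0·(v1×v2)/6:
  t1: +42.1062
  t2: +4.3625
  t3: +3.8301
  t4: -1.0745
  t5: +2.5289
  t6: +3.5616
  t7: +1.2452
  t8: +9.4877
  t9: +1.3817
  t10: +34.4714
  t11: +13.4694
  t12: +0.6867
  t13: +1.7613
  t14: +5.2235
  t15: +4.0315
  t16: +22.3360
  t17: +1.8935
Σ = +151.3028 → |volume| = 151.30

Directed edges: 51 total; 7 unmatched, e.g. (0.82,-5.8,1.32)→(3.14,-5.72,-1.34) → open.

151.30 OPEN


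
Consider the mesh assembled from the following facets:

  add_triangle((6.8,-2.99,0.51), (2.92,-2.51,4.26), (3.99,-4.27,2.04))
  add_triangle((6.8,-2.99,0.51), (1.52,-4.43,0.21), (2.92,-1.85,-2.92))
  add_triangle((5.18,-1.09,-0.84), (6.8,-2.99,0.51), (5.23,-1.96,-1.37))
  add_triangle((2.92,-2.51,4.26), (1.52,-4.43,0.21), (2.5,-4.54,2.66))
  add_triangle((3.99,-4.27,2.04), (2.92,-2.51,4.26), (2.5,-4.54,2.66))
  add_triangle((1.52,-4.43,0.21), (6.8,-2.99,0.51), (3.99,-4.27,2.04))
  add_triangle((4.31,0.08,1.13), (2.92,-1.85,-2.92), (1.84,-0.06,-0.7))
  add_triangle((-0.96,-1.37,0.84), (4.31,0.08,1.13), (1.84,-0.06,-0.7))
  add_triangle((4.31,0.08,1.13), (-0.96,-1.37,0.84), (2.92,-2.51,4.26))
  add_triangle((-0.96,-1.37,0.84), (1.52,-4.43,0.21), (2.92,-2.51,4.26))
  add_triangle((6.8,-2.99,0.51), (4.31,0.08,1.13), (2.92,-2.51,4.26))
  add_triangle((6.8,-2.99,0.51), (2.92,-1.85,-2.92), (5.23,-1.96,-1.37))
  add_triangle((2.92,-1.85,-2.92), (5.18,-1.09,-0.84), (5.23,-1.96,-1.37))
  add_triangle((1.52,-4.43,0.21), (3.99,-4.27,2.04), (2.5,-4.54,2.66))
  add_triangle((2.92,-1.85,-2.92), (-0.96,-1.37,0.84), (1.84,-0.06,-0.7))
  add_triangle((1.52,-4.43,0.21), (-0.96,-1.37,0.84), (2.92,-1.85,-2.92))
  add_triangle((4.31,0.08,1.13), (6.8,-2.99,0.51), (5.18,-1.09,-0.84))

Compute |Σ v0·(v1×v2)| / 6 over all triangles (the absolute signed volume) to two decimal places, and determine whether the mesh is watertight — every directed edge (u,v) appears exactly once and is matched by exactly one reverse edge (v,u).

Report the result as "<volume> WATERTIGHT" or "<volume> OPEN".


60.78 OPEN

Per-triangle v0·(v1×v2)/6:
  t1: +9.1020
  t2: +13.4438
  t3: +1.8991
  t4: -0.8353
  t5: +3.9960
  t6: +7.1475
  t7: +1.3681
  t8: -1.2223
  t9: -1.3834
  t10: +5.5505
  t11: +10.1667
  t12: +2.3389
  t13: +1.2586
  t14: +3.2792
  t15: -1.0329
  t16: +1.8680
  t17: +3.8359
Σ = +60.7804 → |volume| = 60.78

Directed edges: 51 total; 3 unmatched, e.g. (4.31,0.08,1.13)→(2.92,-1.85,-2.92) → open.


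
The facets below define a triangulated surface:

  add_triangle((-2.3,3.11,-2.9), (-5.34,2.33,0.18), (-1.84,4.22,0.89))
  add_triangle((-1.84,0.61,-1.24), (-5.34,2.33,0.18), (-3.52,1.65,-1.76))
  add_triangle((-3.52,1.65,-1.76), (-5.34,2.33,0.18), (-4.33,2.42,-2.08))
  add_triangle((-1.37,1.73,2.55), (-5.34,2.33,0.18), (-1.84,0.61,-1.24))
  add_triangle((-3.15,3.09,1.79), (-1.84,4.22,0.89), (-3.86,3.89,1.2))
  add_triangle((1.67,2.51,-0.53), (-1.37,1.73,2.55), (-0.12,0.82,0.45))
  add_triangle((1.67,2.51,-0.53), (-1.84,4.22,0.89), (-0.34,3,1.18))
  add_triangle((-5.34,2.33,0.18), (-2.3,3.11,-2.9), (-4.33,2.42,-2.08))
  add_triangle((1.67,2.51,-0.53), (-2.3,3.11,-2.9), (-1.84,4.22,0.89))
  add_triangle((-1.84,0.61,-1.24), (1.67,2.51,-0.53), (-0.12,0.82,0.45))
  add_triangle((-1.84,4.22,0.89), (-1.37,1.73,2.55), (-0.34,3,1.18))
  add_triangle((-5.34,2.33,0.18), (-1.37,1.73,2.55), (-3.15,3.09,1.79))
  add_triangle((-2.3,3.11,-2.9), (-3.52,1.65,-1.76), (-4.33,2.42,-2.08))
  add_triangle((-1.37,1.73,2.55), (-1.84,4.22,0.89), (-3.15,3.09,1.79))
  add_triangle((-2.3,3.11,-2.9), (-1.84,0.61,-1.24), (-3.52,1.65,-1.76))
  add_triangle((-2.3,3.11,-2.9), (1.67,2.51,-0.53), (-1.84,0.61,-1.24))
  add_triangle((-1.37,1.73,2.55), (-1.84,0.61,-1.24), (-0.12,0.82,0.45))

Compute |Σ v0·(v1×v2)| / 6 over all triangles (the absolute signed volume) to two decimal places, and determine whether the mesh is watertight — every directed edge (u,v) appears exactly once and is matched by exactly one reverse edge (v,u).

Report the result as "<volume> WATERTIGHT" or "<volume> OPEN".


29.78 OPEN

Per-triangle v0·(v1×v2)/6:
  t1: +10.6077
  t2: +0.4547
  t3: +0.6612
  t4: -0.8823
  t5: +1.2512
  t6: -0.1545
  t7: +1.7854
  t8: +2.7667
  t9: +7.6171
  t10: -0.8949
  t11: +1.7248
  t12: +2.1262
  t13: +0.5020
  t14: +2.2776
  t15: +0.6407
  t16: -0.0766
  t17: -0.6233
Σ = +29.7837 → |volume| = 29.78

Directed edges: 51 total; 7 unmatched, e.g. (-5.34,2.33,0.18)→(-1.84,4.22,0.89) → open.


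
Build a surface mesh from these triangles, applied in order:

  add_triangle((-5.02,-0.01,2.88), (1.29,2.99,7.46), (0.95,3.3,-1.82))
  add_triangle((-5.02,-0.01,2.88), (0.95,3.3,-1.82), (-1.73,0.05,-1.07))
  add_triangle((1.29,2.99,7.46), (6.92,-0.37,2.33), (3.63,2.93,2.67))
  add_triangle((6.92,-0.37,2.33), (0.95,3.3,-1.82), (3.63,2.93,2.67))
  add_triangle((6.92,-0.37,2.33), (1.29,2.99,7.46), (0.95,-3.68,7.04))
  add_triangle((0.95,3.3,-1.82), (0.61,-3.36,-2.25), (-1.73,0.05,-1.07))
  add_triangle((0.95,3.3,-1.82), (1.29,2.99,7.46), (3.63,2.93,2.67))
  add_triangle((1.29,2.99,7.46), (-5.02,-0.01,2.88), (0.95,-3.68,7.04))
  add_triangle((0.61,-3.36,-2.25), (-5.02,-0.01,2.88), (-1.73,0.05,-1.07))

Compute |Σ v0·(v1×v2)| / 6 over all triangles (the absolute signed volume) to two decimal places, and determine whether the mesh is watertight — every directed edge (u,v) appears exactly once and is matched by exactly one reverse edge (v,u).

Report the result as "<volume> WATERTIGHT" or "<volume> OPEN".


Per-triangle v0·(v1×v2)/6:
  t1: +25.8142
  t2: +5.6343
  t3: +20.2065
  t4: +13.3052
  t5: +53.1159
  t6: +4.8409
  t7: +12.9485
  t8: +44.2191
  t9: +5.8852
Σ = +185.9698 → |volume| = 185.97

Directed edges: 27 total; 5 unmatched, e.g. (6.92,-0.37,2.33)→(0.95,3.3,-1.82) → open.

185.97 OPEN


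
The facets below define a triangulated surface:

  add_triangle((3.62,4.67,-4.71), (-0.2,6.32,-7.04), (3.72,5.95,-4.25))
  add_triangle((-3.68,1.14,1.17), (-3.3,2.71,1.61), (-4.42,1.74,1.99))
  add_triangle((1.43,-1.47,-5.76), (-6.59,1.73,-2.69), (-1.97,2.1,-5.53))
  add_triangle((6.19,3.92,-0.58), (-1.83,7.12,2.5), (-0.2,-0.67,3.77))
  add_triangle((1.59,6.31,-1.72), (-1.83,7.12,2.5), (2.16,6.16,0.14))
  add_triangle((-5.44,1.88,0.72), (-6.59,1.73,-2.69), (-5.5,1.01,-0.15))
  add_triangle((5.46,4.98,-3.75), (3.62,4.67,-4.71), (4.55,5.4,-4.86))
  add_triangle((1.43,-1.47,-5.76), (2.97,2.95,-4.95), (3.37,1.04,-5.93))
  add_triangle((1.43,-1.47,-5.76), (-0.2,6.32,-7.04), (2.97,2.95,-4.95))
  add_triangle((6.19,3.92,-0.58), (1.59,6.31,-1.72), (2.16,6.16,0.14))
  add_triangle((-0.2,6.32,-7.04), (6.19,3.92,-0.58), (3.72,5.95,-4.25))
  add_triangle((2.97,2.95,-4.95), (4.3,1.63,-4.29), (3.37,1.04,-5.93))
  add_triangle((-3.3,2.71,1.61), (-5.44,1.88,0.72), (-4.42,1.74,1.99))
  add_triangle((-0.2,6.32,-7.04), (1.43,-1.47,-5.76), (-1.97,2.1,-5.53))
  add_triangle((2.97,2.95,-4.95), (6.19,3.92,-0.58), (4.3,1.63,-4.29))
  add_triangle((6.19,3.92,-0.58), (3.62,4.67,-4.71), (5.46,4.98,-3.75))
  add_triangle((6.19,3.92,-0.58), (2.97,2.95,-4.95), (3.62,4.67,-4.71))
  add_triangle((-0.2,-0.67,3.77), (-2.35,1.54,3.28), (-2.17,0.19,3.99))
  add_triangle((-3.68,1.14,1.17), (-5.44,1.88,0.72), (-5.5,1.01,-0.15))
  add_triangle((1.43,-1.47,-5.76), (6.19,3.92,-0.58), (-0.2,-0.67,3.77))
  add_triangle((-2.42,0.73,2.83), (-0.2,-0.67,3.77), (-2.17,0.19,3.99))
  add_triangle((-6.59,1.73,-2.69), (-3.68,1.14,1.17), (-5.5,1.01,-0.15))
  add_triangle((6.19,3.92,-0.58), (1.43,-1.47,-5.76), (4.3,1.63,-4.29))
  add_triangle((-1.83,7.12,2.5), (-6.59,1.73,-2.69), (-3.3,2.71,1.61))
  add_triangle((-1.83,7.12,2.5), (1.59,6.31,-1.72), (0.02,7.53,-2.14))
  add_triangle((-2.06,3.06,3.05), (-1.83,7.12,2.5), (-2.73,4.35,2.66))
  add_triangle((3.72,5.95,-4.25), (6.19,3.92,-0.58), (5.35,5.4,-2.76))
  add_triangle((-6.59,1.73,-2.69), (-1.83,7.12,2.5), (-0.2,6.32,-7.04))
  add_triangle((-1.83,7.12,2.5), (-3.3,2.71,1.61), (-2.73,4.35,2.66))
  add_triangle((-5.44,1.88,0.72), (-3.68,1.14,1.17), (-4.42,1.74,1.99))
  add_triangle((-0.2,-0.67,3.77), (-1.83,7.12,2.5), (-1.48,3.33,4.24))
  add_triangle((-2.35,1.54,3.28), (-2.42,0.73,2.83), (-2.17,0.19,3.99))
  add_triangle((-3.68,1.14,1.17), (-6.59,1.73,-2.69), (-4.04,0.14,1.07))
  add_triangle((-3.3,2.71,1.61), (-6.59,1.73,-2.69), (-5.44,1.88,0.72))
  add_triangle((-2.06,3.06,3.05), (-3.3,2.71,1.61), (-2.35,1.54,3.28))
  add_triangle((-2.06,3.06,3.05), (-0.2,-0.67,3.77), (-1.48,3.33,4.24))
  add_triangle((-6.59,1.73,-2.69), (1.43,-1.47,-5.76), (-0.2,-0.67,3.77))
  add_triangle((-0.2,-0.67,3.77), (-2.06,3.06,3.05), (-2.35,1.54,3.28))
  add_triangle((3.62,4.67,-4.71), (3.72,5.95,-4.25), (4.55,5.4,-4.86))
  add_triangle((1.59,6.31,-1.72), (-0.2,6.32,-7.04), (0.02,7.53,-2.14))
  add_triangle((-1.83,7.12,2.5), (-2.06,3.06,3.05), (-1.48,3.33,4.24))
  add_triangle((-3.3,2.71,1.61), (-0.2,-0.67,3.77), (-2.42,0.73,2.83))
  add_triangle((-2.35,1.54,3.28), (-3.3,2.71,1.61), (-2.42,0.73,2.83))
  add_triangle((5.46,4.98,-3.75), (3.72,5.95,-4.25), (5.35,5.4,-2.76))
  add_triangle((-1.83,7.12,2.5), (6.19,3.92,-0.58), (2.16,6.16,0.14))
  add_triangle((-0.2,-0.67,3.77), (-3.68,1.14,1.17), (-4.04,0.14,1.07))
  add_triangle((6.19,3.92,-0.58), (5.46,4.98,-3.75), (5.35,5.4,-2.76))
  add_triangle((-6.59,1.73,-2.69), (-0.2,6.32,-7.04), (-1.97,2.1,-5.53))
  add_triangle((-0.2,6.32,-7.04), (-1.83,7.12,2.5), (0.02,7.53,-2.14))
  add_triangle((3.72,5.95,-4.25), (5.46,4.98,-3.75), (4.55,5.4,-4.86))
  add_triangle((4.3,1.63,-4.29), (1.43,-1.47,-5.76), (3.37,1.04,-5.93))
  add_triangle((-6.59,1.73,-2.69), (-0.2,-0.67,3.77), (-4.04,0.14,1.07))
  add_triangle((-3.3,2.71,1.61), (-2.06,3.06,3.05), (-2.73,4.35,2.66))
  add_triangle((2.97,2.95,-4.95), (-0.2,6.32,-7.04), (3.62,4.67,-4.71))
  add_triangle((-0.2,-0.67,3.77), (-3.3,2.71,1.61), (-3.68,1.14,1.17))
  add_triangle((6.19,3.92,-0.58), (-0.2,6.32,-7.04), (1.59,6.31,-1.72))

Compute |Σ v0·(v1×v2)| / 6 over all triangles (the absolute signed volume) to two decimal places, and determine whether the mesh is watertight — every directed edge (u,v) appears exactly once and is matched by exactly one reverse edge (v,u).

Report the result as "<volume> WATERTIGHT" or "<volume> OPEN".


Per-triangle v0·(v1×v2)/6:
  t1: +7.4115
  t2: -0.4777
  t3: +16.7100
  t4: +33.3450
  t5: +9.7718
  t6: +2.4411
  t7: +0.3693
  t8: +3.4083
  t9: +21.4449
  t10: +9.6401
  t11: -0.2262
  t12: +3.6951
  t13: +1.7734
  t14: +19.4822
  t15: +9.5559
  t16: -1.0788
  t17: +6.6378
  t18: +1.3829
  t19: +0.6564
  t20: +12.3473
  t21: -0.2348
  t22: -1.6736
  t23: +3.1820
  t24: +14.9891
  t25: +9.1013
  t26: +2.0673
  t27: +0.2772
  t28: +73.0954
  t29: +2.2396
  t30: +0.2994
  t31: +1.6101
  t32: +0.5865
  t33: +3.2213
  t34: +4.4869
  t35: +2.0441
  t36: +2.0299
  t37: +9.6646
  t38: +2.3929
  t39: +0.9034
  t40: +10.3337
  t41: +3.1775
  t42: -1.7828
  t43: +1.1217
  t44: +2.9304
  t45: +8.5876
  t46: +2.6231
  t47: +3.1745
  t48: +20.4349
  t49: +13.3985
  t50: +2.1090
  t51: +2.9653
  t52: -1.7366
  t53: +1.3716
  t54: +8.1913
  t55: +4.0884
  t56: +28.1700
Σ = +397.7307 → |volume| = 397.73

Directed edges: 168 total, each appears once with its reverse present → watertight.

397.73 WATERTIGHT


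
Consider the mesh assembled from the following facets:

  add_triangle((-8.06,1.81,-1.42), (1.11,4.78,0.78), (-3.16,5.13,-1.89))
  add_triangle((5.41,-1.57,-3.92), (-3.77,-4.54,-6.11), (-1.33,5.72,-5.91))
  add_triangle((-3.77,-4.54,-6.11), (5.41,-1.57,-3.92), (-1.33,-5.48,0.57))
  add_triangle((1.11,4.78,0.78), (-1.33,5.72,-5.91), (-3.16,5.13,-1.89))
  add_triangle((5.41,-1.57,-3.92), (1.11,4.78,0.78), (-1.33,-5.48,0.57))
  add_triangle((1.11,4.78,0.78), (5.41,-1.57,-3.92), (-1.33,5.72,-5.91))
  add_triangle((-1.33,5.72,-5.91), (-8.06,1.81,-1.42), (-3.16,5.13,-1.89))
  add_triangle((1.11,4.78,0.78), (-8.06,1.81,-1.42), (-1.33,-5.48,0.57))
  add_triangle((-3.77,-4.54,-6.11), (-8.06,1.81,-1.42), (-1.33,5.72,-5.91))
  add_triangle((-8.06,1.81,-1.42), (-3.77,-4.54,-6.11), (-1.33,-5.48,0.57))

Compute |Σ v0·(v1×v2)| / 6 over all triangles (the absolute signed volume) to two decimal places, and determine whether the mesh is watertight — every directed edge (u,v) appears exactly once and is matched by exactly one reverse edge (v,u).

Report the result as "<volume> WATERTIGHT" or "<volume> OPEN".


361.23 WATERTIGHT

Per-triangle v0·(v1×v2)/6:
  t1: +12.4780
  t2: +77.4429
  t3: +44.7650
  t4: +17.9473
  t5: +6.5684
  t6: +39.2415
  t7: +23.9926
  t8: +9.9708
  t9: +80.7292
  t10: +48.0941
Σ = +361.2299 → |volume| = 361.23

Directed edges: 30 total, each appears once with its reverse present → watertight.


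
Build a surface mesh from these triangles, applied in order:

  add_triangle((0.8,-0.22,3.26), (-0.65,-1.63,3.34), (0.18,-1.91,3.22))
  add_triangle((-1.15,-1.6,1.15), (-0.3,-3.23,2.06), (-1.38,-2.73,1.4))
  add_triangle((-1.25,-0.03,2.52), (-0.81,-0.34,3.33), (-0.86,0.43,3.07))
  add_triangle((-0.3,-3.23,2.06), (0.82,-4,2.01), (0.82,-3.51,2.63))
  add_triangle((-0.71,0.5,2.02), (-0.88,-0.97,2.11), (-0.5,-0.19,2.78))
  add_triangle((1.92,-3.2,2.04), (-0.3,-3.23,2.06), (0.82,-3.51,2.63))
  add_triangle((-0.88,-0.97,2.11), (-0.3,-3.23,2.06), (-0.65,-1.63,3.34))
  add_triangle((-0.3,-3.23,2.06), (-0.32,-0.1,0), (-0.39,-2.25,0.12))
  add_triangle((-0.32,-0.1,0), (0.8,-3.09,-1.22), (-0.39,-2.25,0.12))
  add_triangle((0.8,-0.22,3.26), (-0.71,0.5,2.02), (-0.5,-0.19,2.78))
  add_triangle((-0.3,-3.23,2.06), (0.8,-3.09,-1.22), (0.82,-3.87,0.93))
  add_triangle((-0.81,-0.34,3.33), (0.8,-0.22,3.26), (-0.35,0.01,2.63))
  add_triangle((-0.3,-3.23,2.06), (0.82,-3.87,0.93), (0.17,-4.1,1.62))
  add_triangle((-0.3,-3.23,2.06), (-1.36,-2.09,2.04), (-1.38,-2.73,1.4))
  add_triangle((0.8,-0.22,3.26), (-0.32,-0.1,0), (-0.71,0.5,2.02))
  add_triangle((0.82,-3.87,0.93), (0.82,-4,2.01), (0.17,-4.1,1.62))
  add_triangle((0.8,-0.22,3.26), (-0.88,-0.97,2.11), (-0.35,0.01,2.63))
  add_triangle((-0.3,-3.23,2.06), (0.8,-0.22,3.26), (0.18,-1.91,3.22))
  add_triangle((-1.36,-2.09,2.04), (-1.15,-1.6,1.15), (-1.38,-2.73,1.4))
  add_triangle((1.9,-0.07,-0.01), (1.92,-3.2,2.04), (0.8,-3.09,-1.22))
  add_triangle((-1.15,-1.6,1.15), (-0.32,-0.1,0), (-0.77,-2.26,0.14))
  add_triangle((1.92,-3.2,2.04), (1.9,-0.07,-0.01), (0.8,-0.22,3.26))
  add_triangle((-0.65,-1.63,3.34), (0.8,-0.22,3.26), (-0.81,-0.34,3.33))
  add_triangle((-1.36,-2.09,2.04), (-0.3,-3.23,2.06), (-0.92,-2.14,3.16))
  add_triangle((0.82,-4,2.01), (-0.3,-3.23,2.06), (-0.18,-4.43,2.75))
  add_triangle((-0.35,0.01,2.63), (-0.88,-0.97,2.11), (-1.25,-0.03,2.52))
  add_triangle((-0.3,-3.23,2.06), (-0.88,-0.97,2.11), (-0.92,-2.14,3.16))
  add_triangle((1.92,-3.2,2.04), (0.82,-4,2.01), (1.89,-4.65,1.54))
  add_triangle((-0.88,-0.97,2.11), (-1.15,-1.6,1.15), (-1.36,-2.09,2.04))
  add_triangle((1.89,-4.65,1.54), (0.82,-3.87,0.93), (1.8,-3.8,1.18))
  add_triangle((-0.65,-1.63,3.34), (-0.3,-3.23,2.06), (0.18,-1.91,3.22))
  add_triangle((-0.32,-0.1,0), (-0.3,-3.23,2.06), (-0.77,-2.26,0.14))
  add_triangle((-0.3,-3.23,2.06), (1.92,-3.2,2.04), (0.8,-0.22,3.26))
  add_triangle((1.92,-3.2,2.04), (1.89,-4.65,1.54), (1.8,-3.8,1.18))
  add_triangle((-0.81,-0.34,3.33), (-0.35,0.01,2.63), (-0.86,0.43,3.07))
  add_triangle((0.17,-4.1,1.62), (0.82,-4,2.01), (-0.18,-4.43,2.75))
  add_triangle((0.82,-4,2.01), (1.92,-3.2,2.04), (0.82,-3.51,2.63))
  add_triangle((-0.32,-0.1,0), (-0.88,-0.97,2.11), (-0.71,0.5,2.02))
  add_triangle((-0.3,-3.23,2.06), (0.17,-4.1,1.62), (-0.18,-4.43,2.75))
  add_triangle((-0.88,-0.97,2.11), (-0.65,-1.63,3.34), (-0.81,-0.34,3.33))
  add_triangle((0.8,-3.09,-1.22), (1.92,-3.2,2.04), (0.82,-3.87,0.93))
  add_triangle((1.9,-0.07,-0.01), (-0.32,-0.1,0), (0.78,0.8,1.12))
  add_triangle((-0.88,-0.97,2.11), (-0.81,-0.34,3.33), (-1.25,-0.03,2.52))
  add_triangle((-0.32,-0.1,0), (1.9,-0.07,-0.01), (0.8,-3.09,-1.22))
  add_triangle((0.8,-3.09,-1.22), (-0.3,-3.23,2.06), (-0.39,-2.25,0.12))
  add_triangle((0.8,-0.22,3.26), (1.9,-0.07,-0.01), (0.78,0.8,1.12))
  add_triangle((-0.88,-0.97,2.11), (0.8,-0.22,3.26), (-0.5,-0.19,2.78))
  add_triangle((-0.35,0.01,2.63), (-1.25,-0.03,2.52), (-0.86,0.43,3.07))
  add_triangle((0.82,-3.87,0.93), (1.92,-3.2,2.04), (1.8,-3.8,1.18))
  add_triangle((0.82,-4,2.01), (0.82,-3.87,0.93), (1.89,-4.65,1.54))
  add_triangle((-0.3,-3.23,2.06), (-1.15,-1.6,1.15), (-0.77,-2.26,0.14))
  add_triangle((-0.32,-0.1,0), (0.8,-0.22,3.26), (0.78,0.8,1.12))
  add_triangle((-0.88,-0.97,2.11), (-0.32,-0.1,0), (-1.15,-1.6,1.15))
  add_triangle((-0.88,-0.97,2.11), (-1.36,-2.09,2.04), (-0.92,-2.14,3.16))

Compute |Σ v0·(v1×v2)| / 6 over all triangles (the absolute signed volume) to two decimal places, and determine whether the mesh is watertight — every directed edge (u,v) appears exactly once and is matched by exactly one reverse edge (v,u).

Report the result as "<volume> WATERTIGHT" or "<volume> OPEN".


Per-triangle v0·(v1×v2)/6:
  t1: +0.8859
  t2: -0.2625
  t3: +0.2486
  t4: +0.5849
  t5: +0.2806
  t6: -0.4677
  t7: +0.5779
  t8: +0.2137
  t9: +0.1598
  t10: +0.4103
  t11: +1.1258
  t12: +0.2281
  t13: -0.1756
  t14: +0.6429
  t15: -0.1761
  t16: +0.4614
  t17: -0.5900
  t18: +0.2839
  t19: +0.1048
  t20: +3.1917
  t21: +0.1146
  t22: +3.1109
  t23: +1.1498
  t24: +0.8522
  t25: -0.0191
  t26: -0.3817
  t27: -0.1843
  t28: +0.9411
  t29: +0.0798
  t30: +0.1154
  t31: +0.9799
  t32: -0.1984
  t33: +3.7240
  t34: +0.2318
  t35: +0.1371
  t36: +0.5536
  t37: +0.7010
  t38: +0.1561
  t39: +0.1016
  t40: +0.3304
  t41: +1.6912
  t42: -0.0394
  t43: +0.3130
  t44: -0.0414
  t45: +1.0804
  t46: +0.9245
  t47: +0.5298
  t48: -0.1755
  t49: -0.6018
  t50: +0.6195
  t51: +0.7406
  t52: +0.1248
  t53: +0.0970
  t54: +0.2843
Σ = +25.7711 → |volume| = 25.77

Directed edges: 162 total, each appears once with its reverse present → watertight.

25.77 WATERTIGHT


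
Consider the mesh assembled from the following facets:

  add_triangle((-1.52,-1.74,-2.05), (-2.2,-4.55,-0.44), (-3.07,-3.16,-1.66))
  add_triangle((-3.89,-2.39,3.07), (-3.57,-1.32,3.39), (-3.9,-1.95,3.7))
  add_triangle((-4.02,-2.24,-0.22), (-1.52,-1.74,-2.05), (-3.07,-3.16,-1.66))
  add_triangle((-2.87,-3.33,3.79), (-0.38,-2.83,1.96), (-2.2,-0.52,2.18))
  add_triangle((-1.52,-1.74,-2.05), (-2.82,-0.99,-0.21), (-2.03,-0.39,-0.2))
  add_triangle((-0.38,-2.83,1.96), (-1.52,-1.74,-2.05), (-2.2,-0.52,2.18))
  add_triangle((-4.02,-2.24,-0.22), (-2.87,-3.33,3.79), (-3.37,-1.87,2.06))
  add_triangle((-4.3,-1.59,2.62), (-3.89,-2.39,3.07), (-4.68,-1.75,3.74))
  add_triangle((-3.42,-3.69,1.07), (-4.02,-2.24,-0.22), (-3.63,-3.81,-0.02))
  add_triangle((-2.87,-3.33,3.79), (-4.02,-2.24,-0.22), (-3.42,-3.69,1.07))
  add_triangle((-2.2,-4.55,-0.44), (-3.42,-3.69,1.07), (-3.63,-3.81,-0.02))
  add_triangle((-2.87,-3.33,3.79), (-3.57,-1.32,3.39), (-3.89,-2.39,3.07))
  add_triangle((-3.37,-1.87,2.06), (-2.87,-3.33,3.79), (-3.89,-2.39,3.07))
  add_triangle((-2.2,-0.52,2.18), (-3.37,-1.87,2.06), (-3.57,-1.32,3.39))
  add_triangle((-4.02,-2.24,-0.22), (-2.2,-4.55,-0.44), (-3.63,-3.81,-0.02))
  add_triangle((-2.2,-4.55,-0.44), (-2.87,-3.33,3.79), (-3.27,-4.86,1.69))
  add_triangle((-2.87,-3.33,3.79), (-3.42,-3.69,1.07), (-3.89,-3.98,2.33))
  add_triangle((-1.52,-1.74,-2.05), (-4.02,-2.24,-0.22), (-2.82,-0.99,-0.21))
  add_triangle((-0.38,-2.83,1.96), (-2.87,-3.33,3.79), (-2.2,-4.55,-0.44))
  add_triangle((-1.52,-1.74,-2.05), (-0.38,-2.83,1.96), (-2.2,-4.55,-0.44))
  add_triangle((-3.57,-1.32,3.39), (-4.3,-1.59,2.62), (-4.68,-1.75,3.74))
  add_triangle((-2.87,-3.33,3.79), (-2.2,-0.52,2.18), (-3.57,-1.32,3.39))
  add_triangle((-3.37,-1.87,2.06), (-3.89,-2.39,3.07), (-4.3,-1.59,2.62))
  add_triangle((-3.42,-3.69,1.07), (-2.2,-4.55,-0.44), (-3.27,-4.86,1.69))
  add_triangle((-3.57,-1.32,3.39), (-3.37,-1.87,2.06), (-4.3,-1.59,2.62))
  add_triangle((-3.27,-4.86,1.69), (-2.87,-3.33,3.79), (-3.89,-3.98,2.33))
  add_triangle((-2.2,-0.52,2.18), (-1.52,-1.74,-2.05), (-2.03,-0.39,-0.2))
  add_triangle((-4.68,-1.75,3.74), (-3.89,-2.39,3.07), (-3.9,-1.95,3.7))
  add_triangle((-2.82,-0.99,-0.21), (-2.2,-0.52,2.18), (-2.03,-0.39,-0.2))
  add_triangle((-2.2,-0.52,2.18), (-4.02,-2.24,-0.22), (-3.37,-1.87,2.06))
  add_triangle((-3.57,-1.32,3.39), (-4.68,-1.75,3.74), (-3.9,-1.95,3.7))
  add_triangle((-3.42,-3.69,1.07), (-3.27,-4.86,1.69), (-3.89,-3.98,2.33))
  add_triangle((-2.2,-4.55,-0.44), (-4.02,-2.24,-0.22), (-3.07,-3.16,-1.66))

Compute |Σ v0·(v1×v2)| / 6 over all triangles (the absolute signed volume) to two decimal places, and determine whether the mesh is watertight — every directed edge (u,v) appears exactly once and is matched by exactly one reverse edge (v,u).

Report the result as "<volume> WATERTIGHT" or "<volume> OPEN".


26.17 OPEN

Per-triangle v0·(v1×v2)/6:
  t1: +1.5035
  t2: -0.1867
  t3: +1.0172
  t4: +0.5890
  t5: +0.3214
  t6: -4.3747
  t7: +2.6234
  t8: +0.5961
  t9: +1.2919
  t10: +3.2609
  t11: +1.5022
  t12: +1.4451
  t13: +0.4108
  t14: +0.1653
  t15: +0.7806
  t16: +0.8055
  t17: -0.5060
  t18: +0.7994
  t19: +5.2160
  t20: +0.2608
  t21: +0.0170
  t22: +0.3086
  t23: +0.3084
  t24: +1.6839
  t25: -0.5432
  t26: +2.1018
  t27: -1.2367
  t28: +0.4404
  t29: +0.3612
  t30: +1.0494
  t31: +0.2128
  t32: +0.9274
  t33: +3.0126
Σ = +26.1653 → |volume| = 26.17

Directed edges: 99 total; 3 unmatched, e.g. (-4.02,-2.24,-0.22)→(-2.82,-0.99,-0.21) → open.
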